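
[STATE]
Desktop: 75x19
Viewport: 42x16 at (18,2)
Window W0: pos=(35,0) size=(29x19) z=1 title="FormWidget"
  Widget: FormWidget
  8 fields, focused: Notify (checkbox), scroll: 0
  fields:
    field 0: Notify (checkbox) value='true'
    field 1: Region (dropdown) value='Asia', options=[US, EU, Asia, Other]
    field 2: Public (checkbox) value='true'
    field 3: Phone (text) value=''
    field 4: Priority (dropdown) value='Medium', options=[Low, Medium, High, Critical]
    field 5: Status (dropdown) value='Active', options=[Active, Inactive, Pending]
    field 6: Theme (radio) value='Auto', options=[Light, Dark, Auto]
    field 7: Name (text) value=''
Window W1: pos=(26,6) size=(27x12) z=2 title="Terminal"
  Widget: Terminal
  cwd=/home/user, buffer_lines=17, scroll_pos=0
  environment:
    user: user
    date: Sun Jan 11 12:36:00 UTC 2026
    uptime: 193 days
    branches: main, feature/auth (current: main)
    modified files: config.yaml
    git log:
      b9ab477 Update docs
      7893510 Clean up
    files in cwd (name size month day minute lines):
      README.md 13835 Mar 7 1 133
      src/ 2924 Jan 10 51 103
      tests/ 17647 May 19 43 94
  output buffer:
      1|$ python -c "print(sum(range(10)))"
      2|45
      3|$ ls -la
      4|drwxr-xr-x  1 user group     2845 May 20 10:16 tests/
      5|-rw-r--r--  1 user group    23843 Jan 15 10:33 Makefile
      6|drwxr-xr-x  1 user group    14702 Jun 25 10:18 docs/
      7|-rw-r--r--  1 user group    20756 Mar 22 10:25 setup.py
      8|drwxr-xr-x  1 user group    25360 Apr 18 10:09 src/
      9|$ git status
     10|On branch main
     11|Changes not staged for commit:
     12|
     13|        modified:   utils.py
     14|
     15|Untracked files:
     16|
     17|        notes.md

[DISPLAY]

                 ┠────────────────────────
                 ┃> Notify:     [x]       
                 ┃  Region:     [Asia     
                 ┃  Public:     [x]       
        ┏━━━━━━━━━━━━━━━━━━━━━━━━━┓       
        ┃ Terminal                ┃dium   
        ┠─────────────────────────┨tive   
        ┃$ python -c "print(sum(ra┃ Light 
        ┃45                       ┃       
        ┃$ ls -la                 ┃       
        ┃drwxr-xr-x  1 user group ┃       
        ┃-rw-r--r--  1 user group ┃       
        ┃drwxr-xr-x  1 user group ┃       
        ┃-rw-r--r--  1 user group ┃       
        ┃drwxr-xr-x  1 user group ┃       
        ┗━━━━━━━━━━━━━━━━━━━━━━━━━┛       


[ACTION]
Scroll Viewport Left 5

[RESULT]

                      ┠───────────────────
                      ┃> Notify:     [x]  
                      ┃  Region:     [Asia
                      ┃  Public:     [x]  
             ┏━━━━━━━━━━━━━━━━━━━━━━━━━┓  
             ┃ Terminal                ┃di
             ┠─────────────────────────┨ti
             ┃$ python -c "print(sum(ra┃ L
             ┃45                       ┃  
             ┃$ ls -la                 ┃  
             ┃drwxr-xr-x  1 user group ┃  
             ┃-rw-r--r--  1 user group ┃  
             ┃drwxr-xr-x  1 user group ┃  
             ┃-rw-r--r--  1 user group ┃  
             ┃drwxr-xr-x  1 user group ┃  
             ┗━━━━━━━━━━━━━━━━━━━━━━━━━┛  


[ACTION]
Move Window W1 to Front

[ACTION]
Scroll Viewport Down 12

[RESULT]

                      ┃> Notify:     [x]  
                      ┃  Region:     [Asia
                      ┃  Public:     [x]  
             ┏━━━━━━━━━━━━━━━━━━━━━━━━━┓  
             ┃ Terminal                ┃di
             ┠─────────────────────────┨ti
             ┃$ python -c "print(sum(ra┃ L
             ┃45                       ┃  
             ┃$ ls -la                 ┃  
             ┃drwxr-xr-x  1 user group ┃  
             ┃-rw-r--r--  1 user group ┃  
             ┃drwxr-xr-x  1 user group ┃  
             ┃-rw-r--r--  1 user group ┃  
             ┃drwxr-xr-x  1 user group ┃  
             ┗━━━━━━━━━━━━━━━━━━━━━━━━━┛  
                      ┗━━━━━━━━━━━━━━━━━━━


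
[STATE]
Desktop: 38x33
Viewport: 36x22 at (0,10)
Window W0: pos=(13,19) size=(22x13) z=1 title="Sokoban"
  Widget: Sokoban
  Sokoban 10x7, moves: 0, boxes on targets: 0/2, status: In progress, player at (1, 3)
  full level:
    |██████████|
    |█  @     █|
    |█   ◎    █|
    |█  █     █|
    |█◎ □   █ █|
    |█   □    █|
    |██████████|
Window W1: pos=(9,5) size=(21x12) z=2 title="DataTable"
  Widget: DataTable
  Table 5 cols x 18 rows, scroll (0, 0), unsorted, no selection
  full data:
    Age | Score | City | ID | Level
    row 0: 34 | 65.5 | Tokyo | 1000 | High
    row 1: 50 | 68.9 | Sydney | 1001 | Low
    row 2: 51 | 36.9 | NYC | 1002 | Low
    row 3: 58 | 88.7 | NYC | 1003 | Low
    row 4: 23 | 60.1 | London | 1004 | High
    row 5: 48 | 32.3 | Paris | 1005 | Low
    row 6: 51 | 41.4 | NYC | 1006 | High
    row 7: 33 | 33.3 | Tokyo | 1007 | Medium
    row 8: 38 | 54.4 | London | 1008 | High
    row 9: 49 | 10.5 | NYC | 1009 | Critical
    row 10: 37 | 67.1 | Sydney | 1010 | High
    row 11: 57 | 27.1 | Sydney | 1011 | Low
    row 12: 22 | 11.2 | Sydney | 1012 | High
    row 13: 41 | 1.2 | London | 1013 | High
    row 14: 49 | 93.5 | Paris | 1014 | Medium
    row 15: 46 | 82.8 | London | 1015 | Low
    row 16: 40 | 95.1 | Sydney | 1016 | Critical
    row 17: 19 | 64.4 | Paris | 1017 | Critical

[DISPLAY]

         ┃34 │65.5 │Tokyo │10┃      
         ┃50 │68.9 │Sydney│10┃      
         ┃51 │36.9 │NYC   │10┃      
         ┃58 │88.7 │NYC   │10┃      
         ┃23 │60.1 │London│10┃      
         ┃48 │32.3 │Paris │10┃      
         ┗━━━━━━━━━━━━━━━━━━━┛      
                                    
                                    
             ┏━━━━━━━━━━━━━━━━━━━━┓ 
             ┃ Sokoban            ┃ 
             ┠────────────────────┨ 
             ┃██████████          ┃ 
             ┃█  @     █          ┃ 
             ┃█   ◎    █          ┃ 
             ┃█  █     █          ┃ 
             ┃█◎ □   █ █          ┃ 
             ┃█   □    █          ┃ 
             ┃██████████          ┃ 
             ┃Moves: 0  0/2       ┃ 
             ┃                    ┃ 
             ┗━━━━━━━━━━━━━━━━━━━━┛ 


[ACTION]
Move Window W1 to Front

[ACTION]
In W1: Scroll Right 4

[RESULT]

         ┃65.5 │Tokyo │1000│H┃      
         ┃68.9 │Sydney│1001│L┃      
         ┃36.9 │NYC   │1002│L┃      
         ┃88.7 │NYC   │1003│L┃      
         ┃60.1 │London│1004│H┃      
         ┃32.3 │Paris │1005│L┃      
         ┗━━━━━━━━━━━━━━━━━━━┛      
                                    
                                    
             ┏━━━━━━━━━━━━━━━━━━━━┓ 
             ┃ Sokoban            ┃ 
             ┠────────────────────┨ 
             ┃██████████          ┃ 
             ┃█  @     █          ┃ 
             ┃█   ◎    █          ┃ 
             ┃█  █     █          ┃ 
             ┃█◎ □   █ █          ┃ 
             ┃█   □    █          ┃ 
             ┃██████████          ┃ 
             ┃Moves: 0  0/2       ┃ 
             ┃                    ┃ 
             ┗━━━━━━━━━━━━━━━━━━━━┛ 


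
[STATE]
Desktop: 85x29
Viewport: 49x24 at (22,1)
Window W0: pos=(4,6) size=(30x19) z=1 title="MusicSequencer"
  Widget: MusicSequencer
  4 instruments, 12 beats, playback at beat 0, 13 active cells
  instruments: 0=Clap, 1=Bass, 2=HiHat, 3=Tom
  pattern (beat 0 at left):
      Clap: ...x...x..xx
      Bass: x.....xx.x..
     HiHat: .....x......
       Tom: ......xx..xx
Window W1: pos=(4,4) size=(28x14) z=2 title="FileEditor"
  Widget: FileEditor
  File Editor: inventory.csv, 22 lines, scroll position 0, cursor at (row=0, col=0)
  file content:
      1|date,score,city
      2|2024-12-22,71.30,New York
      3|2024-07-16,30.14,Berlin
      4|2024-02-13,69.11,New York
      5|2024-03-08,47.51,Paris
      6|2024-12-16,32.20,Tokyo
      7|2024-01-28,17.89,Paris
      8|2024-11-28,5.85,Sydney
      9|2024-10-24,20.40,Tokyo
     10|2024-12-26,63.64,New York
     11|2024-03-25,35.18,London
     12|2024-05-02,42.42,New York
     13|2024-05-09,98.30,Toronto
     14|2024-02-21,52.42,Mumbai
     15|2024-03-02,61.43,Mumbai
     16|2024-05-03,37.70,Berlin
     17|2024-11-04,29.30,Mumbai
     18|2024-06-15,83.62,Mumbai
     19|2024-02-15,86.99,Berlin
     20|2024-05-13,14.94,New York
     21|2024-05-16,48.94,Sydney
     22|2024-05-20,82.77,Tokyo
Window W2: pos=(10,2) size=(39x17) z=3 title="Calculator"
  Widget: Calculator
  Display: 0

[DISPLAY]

                                                 
━━━━━━━━━━━━━━━━━━━━━━━━━━┓                      
                          ┃                      
──────────────────────────┨                      
                         0┃                      
─┬───┐                    ┃                      
 │ ÷ │                    ┃                      
─┼───┤                    ┃                      
 │ × │                    ┃                      
─┼───┤                    ┃                      
 │ - │                    ┃                      
─┼───┤                    ┃                      
 │ + │                    ┃                      
─┼───┤                    ┃                      
R│ M+│                    ┃                      
─┴───┘                    ┃                      
                          ┃                      
━━━━━━━━━━━━━━━━━━━━━━━━━━┛                      
           ┃                                     
           ┃                                     
           ┃                                     
           ┃                                     
           ┃                                     
━━━━━━━━━━━┛                                     


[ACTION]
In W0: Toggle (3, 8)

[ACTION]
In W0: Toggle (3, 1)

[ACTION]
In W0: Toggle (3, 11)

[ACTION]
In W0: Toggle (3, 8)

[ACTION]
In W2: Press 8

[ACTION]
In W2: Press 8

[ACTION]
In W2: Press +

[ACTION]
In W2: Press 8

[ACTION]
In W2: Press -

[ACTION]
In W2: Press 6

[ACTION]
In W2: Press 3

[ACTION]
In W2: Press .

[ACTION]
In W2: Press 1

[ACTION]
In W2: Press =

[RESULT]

                                                 
━━━━━━━━━━━━━━━━━━━━━━━━━━┓                      
                          ┃                      
──────────────────────────┨                      
                      32.9┃                      
─┬───┐                    ┃                      
 │ ÷ │                    ┃                      
─┼───┤                    ┃                      
 │ × │                    ┃                      
─┼───┤                    ┃                      
 │ - │                    ┃                      
─┼───┤                    ┃                      
 │ + │                    ┃                      
─┼───┤                    ┃                      
R│ M+│                    ┃                      
─┴───┘                    ┃                      
                          ┃                      
━━━━━━━━━━━━━━━━━━━━━━━━━━┛                      
           ┃                                     
           ┃                                     
           ┃                                     
           ┃                                     
           ┃                                     
━━━━━━━━━━━┛                                     


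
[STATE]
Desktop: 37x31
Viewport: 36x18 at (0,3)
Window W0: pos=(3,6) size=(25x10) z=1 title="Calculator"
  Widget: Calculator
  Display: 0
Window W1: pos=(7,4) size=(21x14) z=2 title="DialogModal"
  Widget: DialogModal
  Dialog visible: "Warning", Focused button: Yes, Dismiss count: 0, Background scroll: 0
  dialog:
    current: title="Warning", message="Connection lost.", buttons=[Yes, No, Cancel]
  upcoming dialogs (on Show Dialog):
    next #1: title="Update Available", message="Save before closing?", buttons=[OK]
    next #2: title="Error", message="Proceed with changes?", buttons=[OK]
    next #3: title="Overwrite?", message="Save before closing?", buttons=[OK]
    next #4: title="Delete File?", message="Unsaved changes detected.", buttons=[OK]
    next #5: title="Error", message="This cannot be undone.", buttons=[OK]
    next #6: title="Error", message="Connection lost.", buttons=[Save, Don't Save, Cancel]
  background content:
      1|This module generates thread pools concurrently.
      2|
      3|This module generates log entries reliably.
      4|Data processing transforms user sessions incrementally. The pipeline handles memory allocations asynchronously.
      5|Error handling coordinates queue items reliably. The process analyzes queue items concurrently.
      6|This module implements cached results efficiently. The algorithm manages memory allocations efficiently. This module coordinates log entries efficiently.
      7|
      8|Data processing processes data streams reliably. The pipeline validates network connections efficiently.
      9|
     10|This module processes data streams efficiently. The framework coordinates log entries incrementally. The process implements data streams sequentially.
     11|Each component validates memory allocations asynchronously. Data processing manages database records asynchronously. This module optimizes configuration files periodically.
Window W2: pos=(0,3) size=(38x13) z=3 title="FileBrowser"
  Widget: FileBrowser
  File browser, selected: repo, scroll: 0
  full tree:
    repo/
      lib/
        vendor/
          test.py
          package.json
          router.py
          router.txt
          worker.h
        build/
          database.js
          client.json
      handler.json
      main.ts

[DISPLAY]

┏━━━━━━━━━━━━━━━━━━━━━━━━━━━━━━━━━━━
┃ FileBrowser                       
┠───────────────────────────────────
┃> [-] repo/                        
┃    [+] lib/                       
┃    handler.json                   
┃    main.ts                        
┃                                   
┃                                   
┃                                   
┃                                   
┃                                   
┗━━━━━━━━━━━━━━━━━━━━━━━━━━━━━━━━━━━
       ┃This module process┃        
       ┗━━━━━━━━━━━━━━━━━━━┛        
                                    
                                    
                                    


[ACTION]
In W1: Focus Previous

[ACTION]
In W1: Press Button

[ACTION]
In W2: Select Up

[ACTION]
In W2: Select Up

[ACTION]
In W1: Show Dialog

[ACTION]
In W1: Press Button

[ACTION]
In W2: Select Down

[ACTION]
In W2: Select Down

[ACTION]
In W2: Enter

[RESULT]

┏━━━━━━━━━━━━━━━━━━━━━━━━━━━━━━━━━━━
┃ FileBrowser                       
┠───────────────────────────────────
┃  [-] repo/                        
┃    [+] lib/                       
┃  > handler.json                   
┃    main.ts                        
┃                                   
┃                                   
┃                                   
┃                                   
┃                                   
┗━━━━━━━━━━━━━━━━━━━━━━━━━━━━━━━━━━━
       ┃This module process┃        
       ┗━━━━━━━━━━━━━━━━━━━┛        
                                    
                                    
                                    


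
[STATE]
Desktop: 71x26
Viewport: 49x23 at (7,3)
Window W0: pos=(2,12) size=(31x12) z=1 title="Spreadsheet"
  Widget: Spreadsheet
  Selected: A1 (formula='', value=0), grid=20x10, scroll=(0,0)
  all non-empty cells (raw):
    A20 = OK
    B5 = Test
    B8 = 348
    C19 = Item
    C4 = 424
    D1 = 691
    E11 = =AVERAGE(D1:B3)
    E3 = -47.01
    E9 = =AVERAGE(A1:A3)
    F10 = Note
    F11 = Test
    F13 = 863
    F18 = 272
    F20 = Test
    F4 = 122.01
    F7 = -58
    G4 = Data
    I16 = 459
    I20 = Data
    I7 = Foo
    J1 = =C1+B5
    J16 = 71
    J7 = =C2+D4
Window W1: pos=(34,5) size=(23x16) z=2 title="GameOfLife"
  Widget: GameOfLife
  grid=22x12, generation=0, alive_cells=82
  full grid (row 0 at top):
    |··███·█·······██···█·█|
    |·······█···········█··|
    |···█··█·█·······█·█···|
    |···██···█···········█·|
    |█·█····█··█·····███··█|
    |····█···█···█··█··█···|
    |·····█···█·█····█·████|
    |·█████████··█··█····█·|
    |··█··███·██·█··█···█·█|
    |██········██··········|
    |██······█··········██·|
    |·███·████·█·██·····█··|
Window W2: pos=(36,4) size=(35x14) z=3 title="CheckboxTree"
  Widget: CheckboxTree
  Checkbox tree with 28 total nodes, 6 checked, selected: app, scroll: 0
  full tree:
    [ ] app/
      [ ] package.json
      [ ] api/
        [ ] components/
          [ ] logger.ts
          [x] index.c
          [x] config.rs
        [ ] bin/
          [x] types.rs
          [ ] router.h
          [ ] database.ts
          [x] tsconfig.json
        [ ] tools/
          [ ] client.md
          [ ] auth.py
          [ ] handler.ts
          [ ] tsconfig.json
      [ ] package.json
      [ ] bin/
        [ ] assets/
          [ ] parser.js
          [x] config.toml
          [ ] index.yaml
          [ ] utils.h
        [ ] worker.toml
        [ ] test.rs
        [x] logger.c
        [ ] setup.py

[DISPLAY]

                                                 
                             ┏━━━━━━━━━━━━━━━━━━━
                           ┏━┃ CheckboxTree      
                           ┃ ┠───────────────────
                           ┠─┃>[-] app/          
                           ┃G┃   [ ] package.json
                           ┃·┃   [-] api/        
                           ┃·┃     [-] components
                           ┃·┃       [ ] logger.t
━━━━━━━━━━━━━━━━━━━━━━━━━┓ ┃·┃       [x] index.c 
eadsheet                 ┃ ┃█┃       [x] config.r
─────────────────────────┨ ┃·┃     [-] bin/      
                         ┃ ┃·┃       [x] types.rs
   A       B       C     ┃ ┃·┃       [ ] router.h
-------------------------┃ ┃·┗━━━━━━━━━━━━━━━━━━━
     [0]       0       0 ┃ ┃██········██·········
       0       0       0 ┃ ┃██······█··········██
       0       0       0 ┃ ┗━━━━━━━━━━━━━━━━━━━━━
       0       0     424 ┃                       
       0Test           0 ┃                       
━━━━━━━━━━━━━━━━━━━━━━━━━┛                       
                                                 
                                                 


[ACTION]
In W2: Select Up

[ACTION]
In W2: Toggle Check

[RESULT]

                                                 
                             ┏━━━━━━━━━━━━━━━━━━━
                           ┏━┃ CheckboxTree      
                           ┃ ┠───────────────────
                           ┠─┃>[x] app/          
                           ┃G┃   [x] package.json
                           ┃·┃   [x] api/        
                           ┃·┃     [x] components
                           ┃·┃       [x] logger.t
━━━━━━━━━━━━━━━━━━━━━━━━━┓ ┃·┃       [x] index.c 
eadsheet                 ┃ ┃█┃       [x] config.r
─────────────────────────┨ ┃·┃     [x] bin/      
                         ┃ ┃·┃       [x] types.rs
   A       B       C     ┃ ┃·┃       [x] router.h
-------------------------┃ ┃·┗━━━━━━━━━━━━━━━━━━━
     [0]       0       0 ┃ ┃██········██·········
       0       0       0 ┃ ┃██······█··········██
       0       0       0 ┃ ┗━━━━━━━━━━━━━━━━━━━━━
       0       0     424 ┃                       
       0Test           0 ┃                       
━━━━━━━━━━━━━━━━━━━━━━━━━┛                       
                                                 
                                                 


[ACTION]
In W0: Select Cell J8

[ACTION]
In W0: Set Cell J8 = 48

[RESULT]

                                                 
                             ┏━━━━━━━━━━━━━━━━━━━
                           ┏━┃ CheckboxTree      
                           ┃ ┠───────────────────
                           ┠─┃>[x] app/          
                           ┃G┃   [x] package.json
                           ┃·┃   [x] api/        
                           ┃·┃     [x] components
                           ┃·┃       [x] logger.t
━━━━━━━━━━━━━━━━━━━━━━━━━┓ ┃·┃       [x] index.c 
eadsheet                 ┃ ┃█┃       [x] config.r
─────────────────────────┨ ┃·┃     [x] bin/      
48                       ┃ ┃·┃       [x] types.rs
   A       B       C     ┃ ┃·┃       [x] router.h
-------------------------┃ ┃·┗━━━━━━━━━━━━━━━━━━━
       0       0       0 ┃ ┃██········██·········
       0       0       0 ┃ ┃██······█··········██
       0       0       0 ┃ ┗━━━━━━━━━━━━━━━━━━━━━
       0       0     424 ┃                       
       0Test           0 ┃                       
━━━━━━━━━━━━━━━━━━━━━━━━━┛                       
                                                 
                                                 


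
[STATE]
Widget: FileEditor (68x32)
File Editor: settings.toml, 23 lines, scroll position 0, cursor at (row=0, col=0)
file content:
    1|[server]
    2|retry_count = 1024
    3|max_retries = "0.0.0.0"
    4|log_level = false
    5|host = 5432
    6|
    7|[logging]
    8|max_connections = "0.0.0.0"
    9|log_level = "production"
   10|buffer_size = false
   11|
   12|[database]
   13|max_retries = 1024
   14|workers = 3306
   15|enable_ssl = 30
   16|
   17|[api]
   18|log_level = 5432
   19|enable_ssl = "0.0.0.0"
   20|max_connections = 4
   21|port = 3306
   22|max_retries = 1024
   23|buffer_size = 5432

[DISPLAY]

█server]                                                           ▲
retry_count = 1024                                                 █
max_retries = "0.0.0.0"                                            ░
log_level = false                                                  ░
host = 5432                                                        ░
                                                                   ░
[logging]                                                          ░
max_connections = "0.0.0.0"                                        ░
log_level = "production"                                           ░
buffer_size = false                                                ░
                                                                   ░
[database]                                                         ░
max_retries = 1024                                                 ░
workers = 3306                                                     ░
enable_ssl = 30                                                    ░
                                                                   ░
[api]                                                              ░
log_level = 5432                                                   ░
enable_ssl = "0.0.0.0"                                             ░
max_connections = 4                                                ░
port = 3306                                                        ░
max_retries = 1024                                                 ░
buffer_size = 5432                                                 ░
                                                                   ░
                                                                   ░
                                                                   ░
                                                                   ░
                                                                   ░
                                                                   ░
                                                                   ░
                                                                   ░
                                                                   ▼


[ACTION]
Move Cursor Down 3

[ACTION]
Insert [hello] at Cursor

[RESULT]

[server]                                                           ▲
retry_count = 1024                                                 █
max_retries = "0.0.0.0"                                            ░
hello█og_level = false                                             ░
host = 5432                                                        ░
                                                                   ░
[logging]                                                          ░
max_connections = "0.0.0.0"                                        ░
log_level = "production"                                           ░
buffer_size = false                                                ░
                                                                   ░
[database]                                                         ░
max_retries = 1024                                                 ░
workers = 3306                                                     ░
enable_ssl = 30                                                    ░
                                                                   ░
[api]                                                              ░
log_level = 5432                                                   ░
enable_ssl = "0.0.0.0"                                             ░
max_connections = 4                                                ░
port = 3306                                                        ░
max_retries = 1024                                                 ░
buffer_size = 5432                                                 ░
                                                                   ░
                                                                   ░
                                                                   ░
                                                                   ░
                                                                   ░
                                                                   ░
                                                                   ░
                                                                   ░
                                                                   ▼


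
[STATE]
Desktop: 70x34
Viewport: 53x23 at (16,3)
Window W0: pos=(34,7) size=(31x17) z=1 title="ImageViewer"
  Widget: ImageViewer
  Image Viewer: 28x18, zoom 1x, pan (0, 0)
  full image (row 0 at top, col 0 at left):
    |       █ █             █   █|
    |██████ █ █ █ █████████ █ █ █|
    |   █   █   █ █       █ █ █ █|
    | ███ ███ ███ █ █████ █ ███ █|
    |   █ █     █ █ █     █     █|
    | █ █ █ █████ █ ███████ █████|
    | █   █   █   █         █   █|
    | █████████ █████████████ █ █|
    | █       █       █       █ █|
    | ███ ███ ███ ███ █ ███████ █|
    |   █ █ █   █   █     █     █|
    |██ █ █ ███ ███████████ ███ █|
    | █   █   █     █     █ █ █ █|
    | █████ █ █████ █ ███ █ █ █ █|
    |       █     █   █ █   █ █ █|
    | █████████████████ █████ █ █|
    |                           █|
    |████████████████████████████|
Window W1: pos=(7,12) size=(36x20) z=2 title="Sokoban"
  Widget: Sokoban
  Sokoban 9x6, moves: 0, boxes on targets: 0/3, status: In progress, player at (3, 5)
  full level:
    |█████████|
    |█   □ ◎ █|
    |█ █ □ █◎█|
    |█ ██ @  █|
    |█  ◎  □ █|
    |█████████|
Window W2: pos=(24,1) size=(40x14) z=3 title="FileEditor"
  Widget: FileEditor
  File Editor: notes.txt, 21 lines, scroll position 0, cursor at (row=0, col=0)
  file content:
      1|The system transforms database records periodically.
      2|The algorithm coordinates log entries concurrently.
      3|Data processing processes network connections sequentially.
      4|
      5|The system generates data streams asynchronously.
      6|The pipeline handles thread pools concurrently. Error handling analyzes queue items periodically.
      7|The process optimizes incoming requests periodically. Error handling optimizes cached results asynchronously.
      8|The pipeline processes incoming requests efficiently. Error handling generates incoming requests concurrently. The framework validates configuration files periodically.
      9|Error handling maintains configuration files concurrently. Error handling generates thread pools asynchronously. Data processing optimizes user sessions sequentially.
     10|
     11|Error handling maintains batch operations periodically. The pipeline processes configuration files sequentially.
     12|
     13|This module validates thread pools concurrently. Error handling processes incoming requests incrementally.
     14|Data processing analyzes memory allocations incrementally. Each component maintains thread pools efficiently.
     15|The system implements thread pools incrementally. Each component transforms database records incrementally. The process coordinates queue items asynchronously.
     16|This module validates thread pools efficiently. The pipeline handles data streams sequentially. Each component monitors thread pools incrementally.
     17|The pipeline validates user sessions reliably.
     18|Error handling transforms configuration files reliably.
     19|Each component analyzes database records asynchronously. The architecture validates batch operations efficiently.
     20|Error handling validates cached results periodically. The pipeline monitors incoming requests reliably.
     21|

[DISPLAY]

        ┠──────────────────────────────────────┨     
        ┃█he system transforms database record▲┃     
        ┃The algorithm coordinates log entries█┃     
        ┃Data processing processes network con░┃     
        ┃                                     ░┃┓    
        ┃The system generates data streams asy░┃┃    
        ┃The pipeline handles thread pools con░┃┨    
        ┃The process optimizes incoming reques░┃┃    
        ┃The pipeline processes incoming reque░┃┃    
━━━━━━━━┃Error handling maintains configuratio░┃┃    
        ┃                                     ▼┃┃    
────────┗━━━━━━━━━━━━━━━━━━━━━━━━━━━━━━━━━━━━━━┛┃    
█                         ┃████ █ ███████ █████ ┃    
█                         ┃ █   █         █   █ ┃    
█                         ┃██ █████████████ █ █ ┃    
█                         ┃ █       █       █ █ ┃    
█                         ┃ ███ ███ █ ███████ █ ┃    
█                         ┃   █   █     █     █ ┃    
  0/3                     ┃██ ███████████ ███ █ ┃    
                          ┃ █     █     █ █ █ █ ┃    
                          ┃━━━━━━━━━━━━━━━━━━━━━┛    
                          ┃                          
                          ┃                          


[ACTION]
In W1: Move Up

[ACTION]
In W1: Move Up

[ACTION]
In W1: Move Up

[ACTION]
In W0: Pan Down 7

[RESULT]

        ┠──────────────────────────────────────┨     
        ┃█he system transforms database record▲┃     
        ┃The algorithm coordinates log entries█┃     
        ┃Data processing processes network con░┃     
        ┃                                     ░┃┓    
        ┃The system generates data streams asy░┃┃    
        ┃The pipeline handles thread pools con░┃┨    
        ┃The process optimizes incoming reques░┃┃    
        ┃The pipeline processes incoming reque░┃┃    
━━━━━━━━┃Error handling maintains configuratio░┃┃    
        ┃                                     ▼┃┃    
────────┗━━━━━━━━━━━━━━━━━━━━━━━━━━━━━━━━━━━━━━┛┃    
█                         ┃ █     █     █ █ █ █ ┃    
█                         ┃ █████ █ ███ █ █ █ █ ┃    
█                         ┃     █   █ █   █ █ █ ┃    
█                         ┃██████████ █████ █ █ ┃    
█                         ┃                   █ ┃    
█                         ┃████████████████████ ┃    
  0/3                     ┃                     ┃    
                          ┃                     ┃    
                          ┃━━━━━━━━━━━━━━━━━━━━━┛    
                          ┃                          
                          ┃                          


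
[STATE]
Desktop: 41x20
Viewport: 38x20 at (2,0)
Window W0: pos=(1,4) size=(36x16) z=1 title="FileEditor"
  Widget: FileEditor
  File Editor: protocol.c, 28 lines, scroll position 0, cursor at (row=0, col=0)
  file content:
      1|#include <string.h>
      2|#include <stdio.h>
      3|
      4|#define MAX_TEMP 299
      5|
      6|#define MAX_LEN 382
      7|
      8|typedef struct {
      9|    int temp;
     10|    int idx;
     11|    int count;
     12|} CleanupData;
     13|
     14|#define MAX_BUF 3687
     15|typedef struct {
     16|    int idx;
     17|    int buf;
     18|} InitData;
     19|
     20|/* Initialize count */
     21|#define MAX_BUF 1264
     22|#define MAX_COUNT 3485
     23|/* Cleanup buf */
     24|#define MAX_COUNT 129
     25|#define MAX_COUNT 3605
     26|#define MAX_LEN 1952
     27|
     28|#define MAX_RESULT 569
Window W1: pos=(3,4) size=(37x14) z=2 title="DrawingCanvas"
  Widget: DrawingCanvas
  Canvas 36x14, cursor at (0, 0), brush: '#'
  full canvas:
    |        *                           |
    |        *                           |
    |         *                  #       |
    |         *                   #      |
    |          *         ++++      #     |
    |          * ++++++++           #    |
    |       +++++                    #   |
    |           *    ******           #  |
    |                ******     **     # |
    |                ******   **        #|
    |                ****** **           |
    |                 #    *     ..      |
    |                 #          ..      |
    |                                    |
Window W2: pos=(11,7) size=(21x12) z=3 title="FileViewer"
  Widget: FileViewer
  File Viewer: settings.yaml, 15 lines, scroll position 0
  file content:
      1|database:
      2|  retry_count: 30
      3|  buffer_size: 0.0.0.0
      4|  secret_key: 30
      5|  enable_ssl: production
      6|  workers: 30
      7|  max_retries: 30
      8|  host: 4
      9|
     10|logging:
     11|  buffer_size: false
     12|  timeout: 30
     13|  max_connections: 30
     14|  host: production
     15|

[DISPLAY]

                                      
                                      
                                      
                                      
━┏━━━━━━━━━━━━━━━━━━━━━━━━━━━━━━━━━━━┓
 ┃ DrawingCanvas                     ┃
─┠───────────────────────────────────┨
█┃+      ┏━━━━━━━━━━━━━━━━━━━┓       ┃
#┃       ┃ FileViewer        ┃       ┃
 ┃       ┠───────────────────┨#      ┃
#┃       ┃database:         ▲┃ #     ┃
 ┃       ┃  retry_count: 30 █┃  #    ┃
#┃       ┃  buffer_size: 0.0░┃   #   ┃
 ┃       ┃  secret_key: 30  ░┃    #  ┃
t┃       ┃  enable_ssl: prod░┃     # ┃
 ┃       ┃  workers: 30     ░┃*     #┃
 ┃       ┃  max_retries: 30 ░┃       ┃
 ┗━━━━━━━┃  host: 4         ▼┃━━━━━━━┛
} Cleanup┗━━━━━━━━━━━━━━━━━━━┛   ▼┃   
━━━━━━━━━━━━━━━━━━━━━━━━━━━━━━━━━━┛   


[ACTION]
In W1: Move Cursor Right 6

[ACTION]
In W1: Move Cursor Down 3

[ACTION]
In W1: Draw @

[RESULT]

                                      
                                      
                                      
                                      
━┏━━━━━━━━━━━━━━━━━━━━━━━━━━━━━━━━━━━┓
 ┃ DrawingCanvas                     ┃
─┠───────────────────────────────────┨
█┃       ┏━━━━━━━━━━━━━━━━━━━┓       ┃
#┃       ┃ FileViewer        ┃       ┃
 ┃       ┠───────────────────┨#      ┃
#┃      @┃database:         ▲┃ #     ┃
 ┃       ┃  retry_count: 30 █┃  #    ┃
#┃       ┃  buffer_size: 0.0░┃   #   ┃
 ┃       ┃  secret_key: 30  ░┃    #  ┃
t┃       ┃  enable_ssl: prod░┃     # ┃
 ┃       ┃  workers: 30     ░┃*     #┃
 ┃       ┃  max_retries: 30 ░┃       ┃
 ┗━━━━━━━┃  host: 4         ▼┃━━━━━━━┛
} Cleanup┗━━━━━━━━━━━━━━━━━━━┛   ▼┃   
━━━━━━━━━━━━━━━━━━━━━━━━━━━━━━━━━━┛   
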